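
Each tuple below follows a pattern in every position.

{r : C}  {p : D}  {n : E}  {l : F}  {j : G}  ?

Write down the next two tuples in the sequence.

{h : H}, {f : I}

For the first letter, letters move back 2 places in the alphabet: r, p, n, l, j → h → f.
Second letter goes C, D, E, F, G → H → I (letters move forward 1 place in the alphabet).
Putting the parts together: {h : H} and then {f : I}.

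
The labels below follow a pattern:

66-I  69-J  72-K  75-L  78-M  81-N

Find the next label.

84-O

First component goes 66, 69, 72, 75, 78, 81 → 84 (+3 each step).
Letter: I, J, K, L, M, N → O (letters move forward 1 place in the alphabet).
So the next label is 84-O.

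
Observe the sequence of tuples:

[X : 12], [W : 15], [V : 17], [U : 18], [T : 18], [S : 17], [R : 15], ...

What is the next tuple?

For the letter, letters move back 1 place in the alphabet: X, W, V, U, T, S, R → Q.
Second value: differences are 3, 2, 1, … (decreasing by 1 each time); 12, 15, 17, 18, 18, 17, 15 → 12.
Putting it together: [Q : 12].

[Q : 12]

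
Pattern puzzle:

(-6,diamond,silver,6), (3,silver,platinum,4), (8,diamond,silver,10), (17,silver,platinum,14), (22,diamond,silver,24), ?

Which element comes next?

First entry: alternating steps +9, +5, +9, +5, …, so -6, 3, 8, 17, 22 → 31.
For the rank, alternates diamond ↔ silver: diamond, silver, diamond, silver, diamond → silver.
Metal: alternates silver ↔ platinum, so silver, platinum, silver, platinum, silver → platinum.
Fourth entry: each term is the sum of the two before it, so 6, 4, 10, 14, 24 → 38.
So the next element is (31,silver,platinum,38).

(31,silver,platinum,38)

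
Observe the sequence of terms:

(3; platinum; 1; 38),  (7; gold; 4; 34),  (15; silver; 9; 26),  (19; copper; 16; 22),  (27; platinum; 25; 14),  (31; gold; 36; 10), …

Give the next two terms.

(39; silver; 49; 2), (43; copper; 64; -2)

First entry goes 3, 7, 15, 19, 27, 31 → 39 → 43 (alternating steps +4, +8, +4, +8, …).
Metal: repeats platinum → gold → silver → copper; platinum, gold, silver, copper, platinum, gold → silver → copper.
Third entry goes 1, 4, 9, 16, 25, 36 → 49 → 64 (perfect squares: 1², 2², 3², …).
Fourth entry: 38, 34, 26, 22, 14, 10 → 2 → -2 (together with the first entry always sums to 41).
Putting the parts together: (39; silver; 49; 2) and then (43; copper; 64; -2).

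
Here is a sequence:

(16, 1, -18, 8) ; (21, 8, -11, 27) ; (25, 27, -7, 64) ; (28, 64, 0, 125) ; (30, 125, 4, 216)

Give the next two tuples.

First coordinate: differences are 5, 4, 3, … (decreasing by 1 each time), so 16, 21, 25, 28, 30 → 31 → 31.
Second coordinate: perfect cubes: 1³, 2³, 3³, …, so 1, 8, 27, 64, 125 → 216 → 343.
For the third coordinate, alternating steps +7, +4, +7, +4, …: -18, -11, -7, 0, 4 → 11 → 15.
Fourth coordinate — perfect cubes: 2³, 3³, 4³, …: 8, 27, 64, 125, 216 → 343 → 512.
Putting the parts together: (31, 216, 11, 343) and then (31, 343, 15, 512).

(31, 216, 11, 343), (31, 343, 15, 512)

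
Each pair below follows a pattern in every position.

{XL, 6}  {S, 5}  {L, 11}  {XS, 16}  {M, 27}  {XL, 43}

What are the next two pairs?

{S, 70}, {L, 113}

For the size, repeats XL → S → L → XS → M: XL, S, L, XS, M, XL → S → L.
For the second part, each term is the sum of the two before it: 6, 5, 11, 16, 27, 43 → 70 → 113.
Putting the parts together: {S, 70} and then {L, 113}.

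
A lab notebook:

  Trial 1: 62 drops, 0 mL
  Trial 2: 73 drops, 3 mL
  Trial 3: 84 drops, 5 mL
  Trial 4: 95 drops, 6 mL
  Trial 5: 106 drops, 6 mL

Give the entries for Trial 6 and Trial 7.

117 drops, 5 mL; 128 drops, 3 mL

Drops: +11 each step, so 62, 73, 84, 95, 106 → 117 → 128.
ML: differences are 3, 2, 1, … (decreasing by 1 each time), so 0, 3, 5, 6, 6 → 5 → 3.
So the next two records are 117 drops, 5 mL and 128 drops, 3 mL.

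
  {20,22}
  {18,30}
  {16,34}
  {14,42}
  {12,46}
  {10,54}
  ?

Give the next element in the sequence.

{8,58}

For the first coordinate, −2 each step: 20, 18, 16, 14, 12, 10 → 8.
Second coordinate: 22, 30, 34, 42, 46, 54 → 58 (alternating steps +8, +4, +8, +4, …).
Putting it together: {8,58}.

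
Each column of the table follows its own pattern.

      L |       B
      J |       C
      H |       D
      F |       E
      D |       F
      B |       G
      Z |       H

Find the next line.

X  I

First letter: L, J, H, F, D, B, Z → X (letters move back 2 places in the alphabet, wrapping A→Z).
Second letter goes B, C, D, E, F, G, H → I (letters move forward 1 place in the alphabet).
Combining the parts gives X  I.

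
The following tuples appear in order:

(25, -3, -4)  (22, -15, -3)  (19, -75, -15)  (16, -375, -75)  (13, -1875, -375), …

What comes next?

(10, -9375, -1875)

First component — −3 each step: 25, 22, 19, 16, 13 → 10.
For the second component, ×5 each step: -3, -15, -75, -375, -1875 → -9375.
Third component: -4, -3, -15, -75, -375 → -1875 (always the previous value of the second component).
Putting it together: (10, -9375, -1875).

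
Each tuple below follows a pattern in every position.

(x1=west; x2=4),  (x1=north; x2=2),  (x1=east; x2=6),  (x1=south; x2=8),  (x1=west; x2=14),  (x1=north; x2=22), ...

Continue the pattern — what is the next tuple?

(x1=east; x2=36)

X1 goes west, north, east, south, west, north → east (repeats west → north → east → south).
X2: each term is the sum of the two before it, so 4, 2, 6, 8, 14, 22 → 36.
Putting it together: (x1=east; x2=36).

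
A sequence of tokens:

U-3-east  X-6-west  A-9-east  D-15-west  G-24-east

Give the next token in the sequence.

J-39-west

Letter: letters move forward 3 places in the alphabet, wrapping Z→A; U, X, A, D, G → J.
Second component goes 3, 6, 9, 15, 24 → 39 (each term is the sum of the two before it).
Direction — alternates east ↔ west: east, west, east, west, east → west.
So the next token is J-39-west.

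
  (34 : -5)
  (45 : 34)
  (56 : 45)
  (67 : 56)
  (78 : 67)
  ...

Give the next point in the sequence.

For the first entry, +11 each step: 34, 45, 56, 67, 78 → 89.
Second entry: always the previous value of the first entry, so -5, 34, 45, 56, 67 → 78.
Combining the parts gives (89 : 78).

(89 : 78)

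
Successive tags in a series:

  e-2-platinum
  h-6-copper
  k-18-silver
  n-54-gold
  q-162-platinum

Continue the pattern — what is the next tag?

t-486-copper

Letter: letters move forward 3 places in the alphabet; e, h, k, n, q → t.
Second component: ×3 each step; 2, 6, 18, 54, 162 → 486.
For the metal, repeats platinum → copper → silver → gold: platinum, copper, silver, gold, platinum → copper.
Putting it together: t-486-copper.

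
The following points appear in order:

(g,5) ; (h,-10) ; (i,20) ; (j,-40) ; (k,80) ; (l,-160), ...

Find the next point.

For the letter, letters move forward 1 place in the alphabet: g, h, i, j, k, l → m.
Second entry: ×(-2) each step, so 5, -10, 20, -40, 80, -160 → 320.
So the next point is (m,320).

(m,320)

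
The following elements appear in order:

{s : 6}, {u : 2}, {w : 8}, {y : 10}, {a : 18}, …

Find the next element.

Letter: letters move forward 2 places in the alphabet, wrapping Z→A; s, u, w, y, a → c.
Second component: 6, 2, 8, 10, 18 → 28 (each term is the sum of the two before it).
Putting it together: {c : 28}.

{c : 28}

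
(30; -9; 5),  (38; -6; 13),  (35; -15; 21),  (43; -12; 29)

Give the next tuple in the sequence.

First slot — alternating steps +8, −3, +8, −3, …: 30, 38, 35, 43 → 40.
Second slot: -9, -6, -15, -12 → -21 (alternating steps +3, −9, +3, −9, …).
Third slot: +8 each step; 5, 13, 21, 29 → 37.
So the next tuple is (40; -21; 37).

(40; -21; 37)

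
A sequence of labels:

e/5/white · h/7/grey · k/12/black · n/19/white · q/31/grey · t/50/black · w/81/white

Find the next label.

Letter goes e, h, k, n, q, t, w → z (letters move forward 3 places in the alphabet).
Second component: each term is the sum of the two before it; 5, 7, 12, 19, 31, 50, 81 → 131.
Shade: repeats white → grey → black, so white, grey, black, white, grey, black, white → grey.
Combining the parts gives z/131/grey.

z/131/grey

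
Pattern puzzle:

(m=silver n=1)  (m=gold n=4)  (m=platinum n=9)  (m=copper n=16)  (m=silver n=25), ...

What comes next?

M: repeats silver → gold → platinum → copper, so silver, gold, platinum, copper, silver → gold.
N goes 1, 4, 9, 16, 25 → 36 (perfect squares: 1², 2², 3², …).
So the next tuple is (m=gold n=36).

(m=gold n=36)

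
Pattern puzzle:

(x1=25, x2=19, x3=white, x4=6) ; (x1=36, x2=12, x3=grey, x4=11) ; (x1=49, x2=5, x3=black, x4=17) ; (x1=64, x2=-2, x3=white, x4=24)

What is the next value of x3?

X3: repeats white → grey → black, so white, grey, black, white → grey.

grey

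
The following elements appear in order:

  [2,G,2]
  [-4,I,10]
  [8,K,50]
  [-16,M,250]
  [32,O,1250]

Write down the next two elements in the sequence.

[-64,Q,6250], [128,S,31250]

First slot goes 2, -4, 8, -16, 32 → -64 → 128 (×(-2) each step).
Letter: letters move forward 2 places in the alphabet; G, I, K, M, O → Q → S.
Third slot goes 2, 10, 50, 250, 1250 → 6250 → 31250 (×5 each step).
Putting the parts together: [-64,Q,6250] and then [128,S,31250].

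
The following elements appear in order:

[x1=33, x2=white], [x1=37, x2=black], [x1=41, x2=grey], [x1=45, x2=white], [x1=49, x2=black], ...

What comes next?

[x1=53, x2=grey]

X1: 33, 37, 41, 45, 49 → 53 (+4 each step).
X2 goes white, black, grey, white, black → grey (repeats white → black → grey).
Putting it together: [x1=53, x2=grey].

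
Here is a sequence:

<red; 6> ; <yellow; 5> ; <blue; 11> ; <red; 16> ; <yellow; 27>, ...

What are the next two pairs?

For the colour, repeats red → yellow → blue: red, yellow, blue, red, yellow → blue → red.
Second slot: each term is the sum of the two before it; 6, 5, 11, 16, 27 → 43 → 70.
Putting the parts together: <blue; 43> and then <red; 70>.

<blue; 43>, <red; 70>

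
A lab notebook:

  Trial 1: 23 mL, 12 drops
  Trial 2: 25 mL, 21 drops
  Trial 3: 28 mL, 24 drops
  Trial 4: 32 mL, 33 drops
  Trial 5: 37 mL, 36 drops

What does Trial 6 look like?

ML: 23, 25, 28, 32, 37 → 43 (differences are 2, 3, 4, … (increasing by 1 each time)).
For the drops, alternating steps +9, +3, +9, +3, …: 12, 21, 24, 33, 36 → 45.
Combining the parts gives 43 mL, 45 drops.

43 mL, 45 drops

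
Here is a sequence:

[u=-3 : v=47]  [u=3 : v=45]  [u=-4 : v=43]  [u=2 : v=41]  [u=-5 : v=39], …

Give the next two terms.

U — alternating steps +6, −7, +6, −7, …: -3, 3, -4, 2, -5 → 1 → -6.
V — −2 each step: 47, 45, 43, 41, 39 → 37 → 35.
Putting the parts together: [u=1 : v=37] and then [u=-6 : v=35].

[u=1 : v=37], [u=-6 : v=35]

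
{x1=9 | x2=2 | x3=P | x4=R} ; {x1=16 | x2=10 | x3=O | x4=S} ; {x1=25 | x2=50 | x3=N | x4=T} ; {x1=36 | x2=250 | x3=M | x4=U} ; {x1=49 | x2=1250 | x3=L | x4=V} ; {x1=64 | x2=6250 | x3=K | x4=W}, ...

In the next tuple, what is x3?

J

For the x3, letters move back 1 place in the alphabet: P, O, N, M, L, K → J.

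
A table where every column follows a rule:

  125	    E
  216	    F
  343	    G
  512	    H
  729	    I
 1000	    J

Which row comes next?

1331  K

First component: perfect cubes: 5³, 6³, 7³, …, so 125, 216, 343, 512, 729, 1000 → 1331.
Letter — letters move forward 1 place in the alphabet: E, F, G, H, I, J → K.
Combining the parts gives 1331  K.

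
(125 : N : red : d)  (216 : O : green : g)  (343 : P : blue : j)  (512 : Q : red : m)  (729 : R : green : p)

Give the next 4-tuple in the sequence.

For the first component, perfect cubes: 5³, 6³, 7³, …: 125, 216, 343, 512, 729 → 1000.
First letter: letters move forward 1 place in the alphabet; N, O, P, Q, R → S.
Colour: repeats red → green → blue; red, green, blue, red, green → blue.
Second letter: letters move forward 3 places in the alphabet; d, g, j, m, p → s.
Putting it together: (1000 : S : blue : s).

(1000 : S : blue : s)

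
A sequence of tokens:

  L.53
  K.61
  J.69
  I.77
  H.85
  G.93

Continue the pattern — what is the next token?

F.101

Letter: L, K, J, I, H, G → F (letters move back 1 place in the alphabet).
For the second component, +8 each step: 53, 61, 69, 77, 85, 93 → 101.
Combining the parts gives F.101.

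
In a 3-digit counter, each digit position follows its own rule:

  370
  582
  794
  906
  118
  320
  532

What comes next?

744

First digit — +2 each step, mod 10: 3, 5, 7, 9, 1, 3, 5 → 7.
Second digit goes 7, 8, 9, 0, 1, 2, 3 → 4 (+1 each step, mod 10).
Third digit goes 0, 2, 4, 6, 8, 0, 2 → 4 (+2 each step, mod 10).
Combining the parts gives 744.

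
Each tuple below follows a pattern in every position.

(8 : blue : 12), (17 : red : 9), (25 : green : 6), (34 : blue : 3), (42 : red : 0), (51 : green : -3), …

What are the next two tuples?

(59 : blue : -6), (68 : red : -9)

First component goes 8, 17, 25, 34, 42, 51 → 59 → 68 (alternating steps +9, +8, +9, +8, …).
Colour: repeats blue → red → green; blue, red, green, blue, red, green → blue → red.
Third component: 12, 9, 6, 3, 0, -3 → -6 → -9 (−3 each step).
So the next two tuples are (59 : blue : -6) and (68 : red : -9).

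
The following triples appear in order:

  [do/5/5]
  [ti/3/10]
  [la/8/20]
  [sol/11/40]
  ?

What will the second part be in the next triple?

19

For the second part, each term is the sum of the two before it: 5, 3, 8, 11 → 19.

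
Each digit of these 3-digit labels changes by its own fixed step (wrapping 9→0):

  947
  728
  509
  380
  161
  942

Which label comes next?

First digit — −2 each step, mod 10: 9, 7, 5, 3, 1, 9 → 7.
Second digit goes 4, 2, 0, 8, 6, 4 → 2 (−2 each step, mod 10).
Third digit: +1 each step, mod 10, so 7, 8, 9, 0, 1, 2 → 3.
Combining the parts gives 723.

723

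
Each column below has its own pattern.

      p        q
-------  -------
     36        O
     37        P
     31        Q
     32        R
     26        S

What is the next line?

Column p: 36, 37, 31, 32, 26 → 27 (alternating steps +1, −6, +1, −6, …).
Column q: letters move forward 1 place in the alphabet, so O, P, Q, R, S → T.
Combining the parts gives 27  T.

27  T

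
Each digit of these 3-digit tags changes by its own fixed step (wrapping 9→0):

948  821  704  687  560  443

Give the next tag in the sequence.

326

For the first digit, −1 each step, mod 10: 9, 8, 7, 6, 5, 4 → 3.
Second digit: −2 each step, mod 10; 4, 2, 0, 8, 6, 4 → 2.
Third digit goes 8, 1, 4, 7, 0, 3 → 6 (+3 each step, mod 10).
So the next tag is 326.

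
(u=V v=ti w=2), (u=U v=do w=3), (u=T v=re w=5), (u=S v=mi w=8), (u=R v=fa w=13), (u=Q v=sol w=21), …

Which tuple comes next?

(u=P v=la w=34)

U: V, U, T, S, R, Q → P (letters move back 1 place in the alphabet).
V goes ti, do, re, mi, fa, sol → la (runs through the solfège scale do→ti).
W: each term is the sum of the two before it, so 2, 3, 5, 8, 13, 21 → 34.
Combining the parts gives (u=P v=la w=34).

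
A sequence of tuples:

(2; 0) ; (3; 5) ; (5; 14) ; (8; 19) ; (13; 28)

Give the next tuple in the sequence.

For the first part, each term is the sum of the two before it: 2, 3, 5, 8, 13 → 21.
Second part: alternating steps +5, +9, +5, +9, …; 0, 5, 14, 19, 28 → 33.
Putting it together: (21; 33).

(21; 33)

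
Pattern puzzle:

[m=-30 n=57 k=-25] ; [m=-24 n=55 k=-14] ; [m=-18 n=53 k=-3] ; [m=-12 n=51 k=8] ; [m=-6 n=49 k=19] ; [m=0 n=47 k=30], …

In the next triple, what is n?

45

M: +6 each step, so -30, -24, -18, -12, -6, 0 → 6.
N: −2 each step, so 57, 55, 53, 51, 49, 47 → 45.
For the k, +11 each step: -25, -14, -3, 8, 19, 30 → 41.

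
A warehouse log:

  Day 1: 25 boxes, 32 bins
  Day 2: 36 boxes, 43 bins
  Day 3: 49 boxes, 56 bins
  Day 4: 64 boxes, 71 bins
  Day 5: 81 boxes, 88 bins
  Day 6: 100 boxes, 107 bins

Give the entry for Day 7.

Boxes — perfect squares: 5², 6², 7², …: 25, 36, 49, 64, 81, 100 → 121.
For the bins, always 7 more than the boxes: 32, 43, 56, 71, 88, 107 → 128.
Putting it together: 121 boxes, 128 bins.

121 boxes, 128 bins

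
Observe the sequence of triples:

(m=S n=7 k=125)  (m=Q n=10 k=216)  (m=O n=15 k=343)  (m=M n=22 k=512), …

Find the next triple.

(m=K n=31 k=729)

M: letters move back 2 places in the alphabet; S, Q, O, M → K.
N goes 7, 10, 15, 22 → 31 (differences are 3, 5, 7, … (increasing by 2 each time)).
For the k, perfect cubes: 5³, 6³, 7³, …: 125, 216, 343, 512 → 729.
Combining the parts gives (m=K n=31 k=729).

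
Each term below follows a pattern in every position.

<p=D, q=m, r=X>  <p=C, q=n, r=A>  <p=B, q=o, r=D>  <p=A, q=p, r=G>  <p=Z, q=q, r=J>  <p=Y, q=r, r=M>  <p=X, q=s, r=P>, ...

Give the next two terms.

<p=W, q=t, r=S>, <p=V, q=u, r=V>

P: D, C, B, A, Z, Y, X → W → V (letters move back 1 place in the alphabet, wrapping A→Z).
Q — letters move forward 1 place in the alphabet: m, n, o, p, q, r, s → t → u.
R goes X, A, D, G, J, M, P → S → V (letters move forward 3 places in the alphabet, wrapping Z→A).
So the next two terms are <p=W, q=t, r=S> and <p=V, q=u, r=V>.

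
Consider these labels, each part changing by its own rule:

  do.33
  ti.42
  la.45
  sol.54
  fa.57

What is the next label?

mi.66

For the note, runs backward through the solfège scale do→ti: do, ti, la, sol, fa → mi.
Second component goes 33, 42, 45, 54, 57 → 66 (alternating steps +9, +3, +9, +3, …).
Putting it together: mi.66.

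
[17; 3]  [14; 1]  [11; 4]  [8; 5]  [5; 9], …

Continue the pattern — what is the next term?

First entry: −3 each step; 17, 14, 11, 8, 5 → 2.
Second entry: 3, 1, 4, 5, 9 → 14 (each term is the sum of the two before it).
So the next term is [2; 14].

[2; 14]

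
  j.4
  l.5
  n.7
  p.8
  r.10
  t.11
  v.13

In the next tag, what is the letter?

Letter: letters move forward 2 places in the alphabet; j, l, n, p, r, t, v → x.
Second component: alternating steps +1, +2, +1, +2, …, so 4, 5, 7, 8, 10, 11, 13 → 14.

x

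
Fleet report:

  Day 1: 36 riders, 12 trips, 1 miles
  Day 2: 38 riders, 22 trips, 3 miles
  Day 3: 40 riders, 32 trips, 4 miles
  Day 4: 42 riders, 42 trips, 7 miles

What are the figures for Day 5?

44 riders, 52 trips, 11 miles

Riders: 36, 38, 40, 42 → 44 (+2 each step).
Trips: 12, 22, 32, 42 → 52 (+10 each step).
Miles: each term is the sum of the two before it; 1, 3, 4, 7 → 11.
Putting it together: 44 riders, 52 trips, 11 miles.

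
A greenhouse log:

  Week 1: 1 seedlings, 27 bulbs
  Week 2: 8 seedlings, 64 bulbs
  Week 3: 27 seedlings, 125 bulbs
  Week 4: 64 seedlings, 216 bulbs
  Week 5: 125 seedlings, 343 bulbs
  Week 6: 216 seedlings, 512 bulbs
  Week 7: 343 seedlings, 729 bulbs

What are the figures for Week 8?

512 seedlings, 1000 bulbs

Seedlings goes 1, 8, 27, 64, 125, 216, 343 → 512 (perfect cubes: 1³, 2³, 3³, …).
Bulbs goes 27, 64, 125, 216, 343, 512, 729 → 1000 (perfect cubes: 3³, 4³, 5³, …).
Putting it together: 512 seedlings, 1000 bulbs.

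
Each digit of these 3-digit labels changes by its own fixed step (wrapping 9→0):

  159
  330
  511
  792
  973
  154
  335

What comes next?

First digit: 1, 3, 5, 7, 9, 1, 3 → 5 (+2 each step, mod 10).
Second digit: −2 each step, mod 10, so 5, 3, 1, 9, 7, 5, 3 → 1.
Third digit goes 9, 0, 1, 2, 3, 4, 5 → 6 (+1 each step, mod 10).
Putting it together: 516.

516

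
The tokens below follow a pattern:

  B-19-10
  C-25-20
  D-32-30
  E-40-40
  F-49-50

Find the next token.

Letter: letters move forward 1 place in the alphabet, so B, C, D, E, F → G.
Second component — differences are 6, 7, 8, … (increasing by 1 each time): 19, 25, 32, 40, 49 → 59.
Third component: +10 each step, so 10, 20, 30, 40, 50 → 60.
So the next token is G-59-60.

G-59-60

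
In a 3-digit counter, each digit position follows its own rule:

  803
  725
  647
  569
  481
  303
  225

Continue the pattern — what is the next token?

First digit: −1 each step, mod 10; 8, 7, 6, 5, 4, 3, 2 → 1.
Second digit — +2 each step, mod 10: 0, 2, 4, 6, 8, 0, 2 → 4.
Third digit: +2 each step, mod 10, so 3, 5, 7, 9, 1, 3, 5 → 7.
Putting it together: 147.

147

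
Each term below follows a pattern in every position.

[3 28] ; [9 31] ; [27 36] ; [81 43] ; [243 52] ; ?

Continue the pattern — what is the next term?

[729 63]

First value: ×3 each step; 3, 9, 27, 81, 243 → 729.
Second value: differences are 3, 5, 7, … (increasing by 2 each time); 28, 31, 36, 43, 52 → 63.
So the next term is [729 63].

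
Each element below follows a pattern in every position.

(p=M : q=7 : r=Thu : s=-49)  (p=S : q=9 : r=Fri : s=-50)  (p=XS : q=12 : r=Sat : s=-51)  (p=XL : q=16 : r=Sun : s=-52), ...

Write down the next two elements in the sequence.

P: M, S, XS, XL → L → M (runs backward through clothing sizes XS→XL).
Q: differences are 2, 3, 4, … (increasing by 1 each time), so 7, 9, 12, 16 → 21 → 27.
R: runs through the weekdays Mon→Sun, so Thu, Fri, Sat, Sun → Mon → Tue.
S goes -49, -50, -51, -52 → -53 → -54 (−1 each step).
So the next two elements are (p=L : q=21 : r=Mon : s=-53) and (p=M : q=27 : r=Tue : s=-54).

(p=L : q=21 : r=Mon : s=-53), (p=M : q=27 : r=Tue : s=-54)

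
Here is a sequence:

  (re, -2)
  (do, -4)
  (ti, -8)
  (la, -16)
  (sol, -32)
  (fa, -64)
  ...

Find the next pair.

Note: runs backward through the solfège scale do→ti; re, do, ti, la, sol, fa → mi.
Second part: ×2 each step; -2, -4, -8, -16, -32, -64 → -128.
So the next pair is (mi, -128).

(mi, -128)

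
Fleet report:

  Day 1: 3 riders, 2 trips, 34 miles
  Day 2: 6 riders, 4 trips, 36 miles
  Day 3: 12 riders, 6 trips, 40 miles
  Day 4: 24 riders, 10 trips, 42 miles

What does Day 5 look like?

Riders — ×2 each step: 3, 6, 12, 24 → 48.
Trips — each term is the sum of the two before it: 2, 4, 6, 10 → 16.
For the miles, alternating steps +2, +4, +2, +4, …: 34, 36, 40, 42 → 46.
Putting it together: 48 riders, 16 trips, 46 miles.

48 riders, 16 trips, 46 miles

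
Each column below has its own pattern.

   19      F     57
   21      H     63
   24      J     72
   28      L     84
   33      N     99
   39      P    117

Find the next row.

46  R  138

First component — differences are 2, 3, 4, … (increasing by 1 each time): 19, 21, 24, 28, 33, 39 → 46.
Letter goes F, H, J, L, N, P → R (letters move forward 2 places in the alphabet).
Third component goes 57, 63, 72, 84, 99, 117 → 138 (always 3 × the first component).
So the next row is 46  R  138.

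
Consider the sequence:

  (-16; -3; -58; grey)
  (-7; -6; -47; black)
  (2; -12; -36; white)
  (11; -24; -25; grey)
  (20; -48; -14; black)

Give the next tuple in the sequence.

First part: -16, -7, 2, 11, 20 → 29 (+9 each step).
For the second part, ×2 each step: -3, -6, -12, -24, -48 → -96.
Third part: +11 each step; -58, -47, -36, -25, -14 → -3.
Shade — repeats grey → black → white: grey, black, white, grey, black → white.
So the next tuple is (29; -96; -3; white).

(29; -96; -3; white)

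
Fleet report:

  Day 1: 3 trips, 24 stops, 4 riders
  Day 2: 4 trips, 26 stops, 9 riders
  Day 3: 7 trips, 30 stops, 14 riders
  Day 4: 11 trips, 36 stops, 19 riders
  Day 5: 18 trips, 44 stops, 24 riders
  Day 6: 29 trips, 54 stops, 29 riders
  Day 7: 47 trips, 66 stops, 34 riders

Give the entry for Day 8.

76 trips, 80 stops, 39 riders

Trips: each term is the sum of the two before it, so 3, 4, 7, 11, 18, 29, 47 → 76.
Stops: differences are 2, 4, 6, … (increasing by 2 each time), so 24, 26, 30, 36, 44, 54, 66 → 80.
Riders — +5 each step: 4, 9, 14, 19, 24, 29, 34 → 39.
Combining the parts gives 76 trips, 80 stops, 39 riders.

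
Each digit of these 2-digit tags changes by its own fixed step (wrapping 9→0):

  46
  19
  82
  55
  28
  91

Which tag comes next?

64

First digit — −3 each step, mod 10: 4, 1, 8, 5, 2, 9 → 6.
Second digit goes 6, 9, 2, 5, 8, 1 → 4 (+3 each step, mod 10).
Combining the parts gives 64.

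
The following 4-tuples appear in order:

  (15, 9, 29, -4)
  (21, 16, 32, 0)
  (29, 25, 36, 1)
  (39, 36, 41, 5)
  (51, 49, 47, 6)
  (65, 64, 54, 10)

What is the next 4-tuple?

(81, 81, 62, 11)

First coordinate: differences are 6, 8, 10, … (increasing by 2 each time); 15, 21, 29, 39, 51, 65 → 81.
Second coordinate — perfect squares: 3², 4², 5², …: 9, 16, 25, 36, 49, 64 → 81.
Third coordinate — differences are 3, 4, 5, … (increasing by 1 each time): 29, 32, 36, 41, 47, 54 → 62.
Fourth coordinate goes -4, 0, 1, 5, 6, 10 → 11 (alternating steps +4, +1, +4, +1, …).
Putting it together: (81, 81, 62, 11).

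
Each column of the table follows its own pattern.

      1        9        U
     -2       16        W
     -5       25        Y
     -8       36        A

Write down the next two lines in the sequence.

First component — −3 each step: 1, -2, -5, -8 → -11 → -14.
For the second component, perfect squares: 3², 4², 5², …: 9, 16, 25, 36 → 49 → 64.
Letter — letters move forward 2 places in the alphabet, wrapping Z→A: U, W, Y, A → C → E.
So the next two lines are -11  49  C and -14  64  E.

-11  49  C; -14  64  E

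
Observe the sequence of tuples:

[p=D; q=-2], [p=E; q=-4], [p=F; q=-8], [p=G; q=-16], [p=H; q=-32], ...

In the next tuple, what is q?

-64

P: D, E, F, G, H → I (letters move forward 1 place in the alphabet).
Q: -2, -4, -8, -16, -32 → -64 (×2 each step).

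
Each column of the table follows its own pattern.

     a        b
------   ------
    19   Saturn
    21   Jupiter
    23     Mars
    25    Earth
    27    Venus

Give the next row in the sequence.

29  Mercury

Column a: +2 each step, so 19, 21, 23, 25, 27 → 29.
Column b goes Saturn, Jupiter, Mars, Earth, Venus → Mercury (runs backward through the planets Mercury→Neptune).
Putting it together: 29  Mercury.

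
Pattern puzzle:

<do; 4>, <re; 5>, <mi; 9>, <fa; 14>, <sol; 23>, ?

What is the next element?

Note: do, re, mi, fa, sol → la (runs through the solfège scale do→ti).
Second value: each term is the sum of the two before it, so 4, 5, 9, 14, 23 → 37.
So the next element is <la; 37>.

<la; 37>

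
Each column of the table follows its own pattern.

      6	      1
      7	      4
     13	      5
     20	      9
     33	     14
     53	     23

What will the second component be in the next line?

First component: 6, 7, 13, 20, 33, 53 → 86 (each term is the sum of the two before it).
For the second component, each term is the sum of the two before it: 1, 4, 5, 9, 14, 23 → 37.

37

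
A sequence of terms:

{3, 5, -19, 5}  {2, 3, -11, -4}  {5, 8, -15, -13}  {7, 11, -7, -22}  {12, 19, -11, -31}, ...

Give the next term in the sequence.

{19, 30, -3, -40}

For the first entry, each term is the sum of the two before it: 3, 2, 5, 7, 12 → 19.
Second entry goes 5, 3, 8, 11, 19 → 30 (each term is the sum of the two before it).
Third entry goes -19, -11, -15, -7, -11 → -3 (alternating steps +8, −4, +8, −4, …).
Fourth entry — −9 each step: 5, -4, -13, -22, -31 → -40.
Combining the parts gives {19, 30, -3, -40}.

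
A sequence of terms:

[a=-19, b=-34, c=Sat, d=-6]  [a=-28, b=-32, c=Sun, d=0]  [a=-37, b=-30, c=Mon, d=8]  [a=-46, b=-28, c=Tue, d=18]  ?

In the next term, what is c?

Wed

A: −9 each step, so -19, -28, -37, -46 → -55.
B: -34, -32, -30, -28 → -26 (+2 each step).
C: runs through the weekdays Mon→Sun; Sat, Sun, Mon, Tue → Wed.
D: differences are 6, 8, 10, … (increasing by 2 each time); -6, 0, 8, 18 → 30.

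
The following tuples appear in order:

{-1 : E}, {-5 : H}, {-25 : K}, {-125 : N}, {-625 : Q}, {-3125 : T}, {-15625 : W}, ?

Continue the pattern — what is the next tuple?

{-78125 : Z}

First value: ×5 each step, so -1, -5, -25, -125, -625, -3125, -15625 → -78125.
Letter goes E, H, K, N, Q, T, W → Z (letters move forward 3 places in the alphabet).
So the next tuple is {-78125 : Z}.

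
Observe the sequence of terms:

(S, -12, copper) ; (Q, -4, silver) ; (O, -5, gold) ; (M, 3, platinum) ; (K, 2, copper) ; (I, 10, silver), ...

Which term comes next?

Letter: letters move back 2 places in the alphabet, so S, Q, O, M, K, I → G.
Second entry: alternating steps +8, −1, +8, −1, …; -12, -4, -5, 3, 2, 10 → 9.
Metal: repeats copper → silver → gold → platinum, so copper, silver, gold, platinum, copper, silver → gold.
Combining the parts gives (G, 9, gold).

(G, 9, gold)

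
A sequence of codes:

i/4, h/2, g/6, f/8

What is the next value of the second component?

14

Second component — each term is the sum of the two before it: 4, 2, 6, 8 → 14.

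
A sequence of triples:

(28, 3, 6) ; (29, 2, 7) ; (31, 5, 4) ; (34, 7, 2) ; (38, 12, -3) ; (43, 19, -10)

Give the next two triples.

(49, 31, -22), (56, 50, -41)

First value: differences are 1, 2, 3, … (increasing by 1 each time), so 28, 29, 31, 34, 38, 43 → 49 → 56.
Second value: each term is the sum of the two before it, so 3, 2, 5, 7, 12, 19 → 31 → 50.
Third value — together with the second value always sums to 9: 6, 7, 4, 2, -3, -10 → -22 → -41.
Putting the parts together: (49, 31, -22) and then (56, 50, -41).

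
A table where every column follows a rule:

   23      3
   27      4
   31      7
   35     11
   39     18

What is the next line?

43  29

First component: 23, 27, 31, 35, 39 → 43 (+4 each step).
Second component: each term is the sum of the two before it, so 3, 4, 7, 11, 18 → 29.
Putting it together: 43  29.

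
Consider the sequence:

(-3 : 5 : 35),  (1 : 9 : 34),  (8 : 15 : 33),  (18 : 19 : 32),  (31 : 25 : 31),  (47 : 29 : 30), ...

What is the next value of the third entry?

For the third entry, −1 each step: 35, 34, 33, 32, 31, 30 → 29.

29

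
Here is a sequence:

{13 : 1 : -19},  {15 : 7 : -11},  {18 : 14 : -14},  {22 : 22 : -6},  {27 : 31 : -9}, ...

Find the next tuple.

{33 : 41 : -1}

First value — differences are 2, 3, 4, … (increasing by 1 each time): 13, 15, 18, 22, 27 → 33.
For the second value, differences are 6, 7, 8, … (increasing by 1 each time): 1, 7, 14, 22, 31 → 41.
Third value: alternating steps +8, −3, +8, −3, …; -19, -11, -14, -6, -9 → -1.
Combining the parts gives {33 : 41 : -1}.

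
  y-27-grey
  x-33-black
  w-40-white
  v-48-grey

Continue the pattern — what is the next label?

u-57-black

Letter: letters move back 1 place in the alphabet, so y, x, w, v → u.
Second component: 27, 33, 40, 48 → 57 (differences are 6, 7, 8, … (increasing by 1 each time)).
Shade — repeats grey → black → white: grey, black, white, grey → black.
Combining the parts gives u-57-black.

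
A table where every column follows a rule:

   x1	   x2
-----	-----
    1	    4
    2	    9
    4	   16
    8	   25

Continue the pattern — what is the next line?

16  36

Column x1 goes 1, 2, 4, 8 → 16 (×2 each step).
Column x2: perfect squares: 2², 3², 4², …; 4, 9, 16, 25 → 36.
So the next line is 16  36.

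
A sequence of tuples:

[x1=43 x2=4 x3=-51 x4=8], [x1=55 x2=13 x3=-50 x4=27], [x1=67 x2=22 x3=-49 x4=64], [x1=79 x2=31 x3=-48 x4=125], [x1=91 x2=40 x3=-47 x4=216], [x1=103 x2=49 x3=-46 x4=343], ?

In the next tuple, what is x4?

512

X4 goes 8, 27, 64, 125, 216, 343 → 512 (perfect cubes: 2³, 3³, 4³, …).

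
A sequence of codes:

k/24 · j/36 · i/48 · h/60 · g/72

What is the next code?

f/84

Letter: k, j, i, h, g → f (letters move back 1 place in the alphabet).
Second component: 24, 36, 48, 60, 72 → 84 (+12 each step).
Putting it together: f/84.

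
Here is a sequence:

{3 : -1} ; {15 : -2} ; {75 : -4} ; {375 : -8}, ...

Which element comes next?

{1875 : -16}

First part: ×5 each step, so 3, 15, 75, 375 → 1875.
Second part — ×2 each step: -1, -2, -4, -8 → -16.
Putting it together: {1875 : -16}.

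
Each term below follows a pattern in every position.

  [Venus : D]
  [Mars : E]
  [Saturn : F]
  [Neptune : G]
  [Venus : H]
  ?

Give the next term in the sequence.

Planet — repeats Venus → Mars → Saturn → Neptune: Venus, Mars, Saturn, Neptune, Venus → Mars.
Letter: letters move forward 1 place in the alphabet, so D, E, F, G, H → I.
So the next term is [Mars : I].

[Mars : I]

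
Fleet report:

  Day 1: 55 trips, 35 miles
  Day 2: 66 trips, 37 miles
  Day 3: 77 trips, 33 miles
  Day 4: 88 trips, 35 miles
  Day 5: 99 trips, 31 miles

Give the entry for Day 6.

110 trips, 33 miles

Trips goes 55, 66, 77, 88, 99 → 110 (+11 each step).
Miles — alternating steps +2, −4, +2, −4, …: 35, 37, 33, 35, 31 → 33.
Combining the parts gives 110 trips, 33 miles.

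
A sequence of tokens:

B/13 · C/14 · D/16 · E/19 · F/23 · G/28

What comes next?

H/34

Letter: B, C, D, E, F, G → H (letters move forward 1 place in the alphabet).
Second component: differences are 1, 2, 3, … (increasing by 1 each time); 13, 14, 16, 19, 23, 28 → 34.
So the next token is H/34.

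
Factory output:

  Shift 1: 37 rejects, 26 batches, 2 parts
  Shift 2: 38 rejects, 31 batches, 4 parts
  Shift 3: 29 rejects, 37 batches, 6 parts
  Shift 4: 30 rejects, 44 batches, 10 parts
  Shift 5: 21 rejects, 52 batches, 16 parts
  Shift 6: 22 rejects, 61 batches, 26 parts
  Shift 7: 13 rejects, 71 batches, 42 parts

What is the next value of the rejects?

14

Rejects: 37, 38, 29, 30, 21, 22, 13 → 14 (alternating steps +1, −9, +1, −9, …).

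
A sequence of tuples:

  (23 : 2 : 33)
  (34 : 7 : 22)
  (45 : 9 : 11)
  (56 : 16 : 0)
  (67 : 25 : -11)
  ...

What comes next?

First component: 23, 34, 45, 56, 67 → 78 (+11 each step).
Second component: 2, 7, 9, 16, 25 → 41 (each term is the sum of the two before it).
Third component: together with the first component always sums to 56, so 33, 22, 11, 0, -11 → -22.
Combining the parts gives (78 : 41 : -22).

(78 : 41 : -22)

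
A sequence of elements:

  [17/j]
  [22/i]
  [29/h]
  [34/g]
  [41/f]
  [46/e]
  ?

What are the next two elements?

First part: alternating steps +5, +7, +5, +7, …, so 17, 22, 29, 34, 41, 46 → 53 → 58.
Letter — letters move back 1 place in the alphabet: j, i, h, g, f, e → d → c.
Putting the parts together: [53/d] and then [58/c].

[53/d], [58/c]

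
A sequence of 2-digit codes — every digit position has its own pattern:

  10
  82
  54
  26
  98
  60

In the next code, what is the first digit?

First digit: −3 each step, mod 10, so 1, 8, 5, 2, 9, 6 → 3.

3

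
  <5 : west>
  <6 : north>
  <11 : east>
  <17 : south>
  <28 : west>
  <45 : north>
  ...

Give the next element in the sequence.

<73 : east>

For the first coordinate, each term is the sum of the two before it: 5, 6, 11, 17, 28, 45 → 73.
For the direction, repeats west → north → east → south: west, north, east, south, west, north → east.
Combining the parts gives <73 : east>.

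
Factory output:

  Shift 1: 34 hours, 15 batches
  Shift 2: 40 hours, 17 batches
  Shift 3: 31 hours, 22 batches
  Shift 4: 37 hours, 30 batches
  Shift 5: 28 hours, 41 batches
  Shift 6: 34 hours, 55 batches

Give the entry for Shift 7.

Hours: alternating steps +6, −9, +6, −9, …; 34, 40, 31, 37, 28, 34 → 25.
Batches: differences are 2, 5, 8, … (increasing by 3 each time); 15, 17, 22, 30, 41, 55 → 72.
So the next line is 25 hours, 72 batches.

25 hours, 72 batches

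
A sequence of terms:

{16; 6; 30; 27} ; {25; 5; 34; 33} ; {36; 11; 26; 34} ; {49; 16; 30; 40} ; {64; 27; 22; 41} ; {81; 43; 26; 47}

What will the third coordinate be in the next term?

18

Third coordinate goes 30, 34, 26, 30, 22, 26 → 18 (alternating steps +4, −8, +4, −8, …).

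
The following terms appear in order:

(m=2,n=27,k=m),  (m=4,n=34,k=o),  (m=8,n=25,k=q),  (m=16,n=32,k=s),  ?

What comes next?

M — ×2 each step: 2, 4, 8, 16 → 32.
N — alternating steps +7, −9, +7, −9, …: 27, 34, 25, 32 → 23.
K goes m, o, q, s → u (letters move forward 2 places in the alphabet).
Combining the parts gives (m=32,n=23,k=u).

(m=32,n=23,k=u)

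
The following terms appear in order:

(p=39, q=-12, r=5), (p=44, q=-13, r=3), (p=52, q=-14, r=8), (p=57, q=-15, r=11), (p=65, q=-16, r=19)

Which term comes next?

P goes 39, 44, 52, 57, 65 → 70 (alternating steps +5, +8, +5, +8, …).
Q — −1 each step: -12, -13, -14, -15, -16 → -17.
R: each term is the sum of the two before it; 5, 3, 8, 11, 19 → 30.
So the next term is (p=70, q=-17, r=30).

(p=70, q=-17, r=30)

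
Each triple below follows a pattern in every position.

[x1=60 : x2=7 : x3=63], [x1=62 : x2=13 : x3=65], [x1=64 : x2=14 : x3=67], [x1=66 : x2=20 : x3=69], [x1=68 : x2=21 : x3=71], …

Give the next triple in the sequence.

X1: +2 each step, so 60, 62, 64, 66, 68 → 70.
X2: alternating steps +6, +1, +6, +1, …, so 7, 13, 14, 20, 21 → 27.
X3 goes 63, 65, 67, 69, 71 → 73 (always 3 more than the x1).
So the next triple is [x1=70 : x2=27 : x3=73].

[x1=70 : x2=27 : x3=73]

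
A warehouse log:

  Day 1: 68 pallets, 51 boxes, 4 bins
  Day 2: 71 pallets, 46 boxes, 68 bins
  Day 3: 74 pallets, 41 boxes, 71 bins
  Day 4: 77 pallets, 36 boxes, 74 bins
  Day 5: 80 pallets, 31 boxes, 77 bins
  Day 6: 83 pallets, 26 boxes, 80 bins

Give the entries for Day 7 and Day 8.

86 pallets, 21 boxes, 83 bins; 89 pallets, 16 boxes, 86 bins

Pallets goes 68, 71, 74, 77, 80, 83 → 86 → 89 (+3 each step).
Boxes: −5 each step, so 51, 46, 41, 36, 31, 26 → 21 → 16.
For the bins, always the previous value of the pallets: 4, 68, 71, 74, 77, 80 → 83 → 86.
Putting the parts together: 86 pallets, 21 boxes, 83 bins and then 89 pallets, 16 boxes, 86 bins.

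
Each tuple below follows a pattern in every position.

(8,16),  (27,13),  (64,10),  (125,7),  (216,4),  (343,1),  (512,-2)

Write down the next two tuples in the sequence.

First value: perfect cubes: 2³, 3³, 4³, …, so 8, 27, 64, 125, 216, 343, 512 → 729 → 1000.
Second value — −3 each step: 16, 13, 10, 7, 4, 1, -2 → -5 → -8.
So the next two tuples are (729,-5) and (1000,-8).

(729,-5), (1000,-8)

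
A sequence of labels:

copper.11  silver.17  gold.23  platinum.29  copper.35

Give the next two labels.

silver.41, gold.47

For the metal, repeats copper → silver → gold → platinum: copper, silver, gold, platinum, copper → silver → gold.
Second component: +6 each step, so 11, 17, 23, 29, 35 → 41 → 47.
Putting the parts together: silver.41 and then gold.47.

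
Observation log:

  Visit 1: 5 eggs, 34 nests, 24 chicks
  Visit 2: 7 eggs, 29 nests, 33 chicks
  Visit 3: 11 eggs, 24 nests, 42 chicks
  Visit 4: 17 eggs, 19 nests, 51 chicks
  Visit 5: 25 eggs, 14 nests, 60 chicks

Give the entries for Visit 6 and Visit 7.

35 eggs, 9 nests, 69 chicks; 47 eggs, 4 nests, 78 chicks

Eggs: differences are 2, 4, 6, … (increasing by 2 each time); 5, 7, 11, 17, 25 → 35 → 47.
Nests — −5 each step: 34, 29, 24, 19, 14 → 9 → 4.
Chicks: +9 each step; 24, 33, 42, 51, 60 → 69 → 78.
Putting the parts together: 35 eggs, 9 nests, 69 chicks and then 47 eggs, 4 nests, 78 chicks.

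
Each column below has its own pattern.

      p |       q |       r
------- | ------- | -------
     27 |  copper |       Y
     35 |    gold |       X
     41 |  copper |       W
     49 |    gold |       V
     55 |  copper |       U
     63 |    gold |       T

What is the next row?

69  copper  S

Column p — alternating steps +8, +6, +8, +6, …: 27, 35, 41, 49, 55, 63 → 69.
Column q goes copper, gold, copper, gold, copper, gold → copper (alternates copper ↔ gold).
Column r — letters move back 1 place in the alphabet: Y, X, W, V, U, T → S.
Combining the parts gives 69  copper  S.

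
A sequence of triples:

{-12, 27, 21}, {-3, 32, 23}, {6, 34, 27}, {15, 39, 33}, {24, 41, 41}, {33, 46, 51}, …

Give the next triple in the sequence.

{42, 48, 63}

First coordinate: +9 each step; -12, -3, 6, 15, 24, 33 → 42.
Second coordinate: alternating steps +5, +2, +5, +2, …, so 27, 32, 34, 39, 41, 46 → 48.
Third coordinate: differences are 2, 4, 6, … (increasing by 2 each time), so 21, 23, 27, 33, 41, 51 → 63.
So the next triple is {42, 48, 63}.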